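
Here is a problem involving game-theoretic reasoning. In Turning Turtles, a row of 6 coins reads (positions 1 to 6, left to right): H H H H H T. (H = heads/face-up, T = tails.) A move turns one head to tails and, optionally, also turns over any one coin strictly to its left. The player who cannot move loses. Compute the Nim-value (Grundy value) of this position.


Coins: H H H H H T
Key fact: a single head at position k behaves exactly like a Nim heap of size k (turning it to T and optionally flipping a coin at j < k corresponds to moving the heap from k to j, or to 0), and heads combine as a disjunctive sum (two heads at the same place would cancel, matching j XOR j = 0). So the Nim-value is the XOR of the 1-indexed positions of the heads.
Face-up positions (1-indexed): [1, 2, 3, 4, 5]
XOR 0 with 1: 0 XOR 1 = 1
XOR 1 with 2: 1 XOR 2 = 3
XOR 3 with 3: 3 XOR 3 = 0
XOR 0 with 4: 0 XOR 4 = 4
XOR 4 with 5: 4 XOR 5 = 1
Nim-value = 1

1


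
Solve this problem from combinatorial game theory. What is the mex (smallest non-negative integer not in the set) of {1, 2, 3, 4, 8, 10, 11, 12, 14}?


Set = {1, 2, 3, 4, 8, 10, 11, 12, 14}
0 is NOT in the set. This is the mex.
mex = 0

0


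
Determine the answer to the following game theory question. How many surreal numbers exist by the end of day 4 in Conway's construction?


Day 0: {|} = 0 is born. Count = 1.
Day n: the number of surreal numbers born by day n is 2^(n+1) - 1.
By day 0: 2^1 - 1 = 1
By day 1: 2^2 - 1 = 3
By day 2: 2^3 - 1 = 7
By day 3: 2^4 - 1 = 15
By day 4: 2^5 - 1 = 31
By day 4: 31 surreal numbers.

31


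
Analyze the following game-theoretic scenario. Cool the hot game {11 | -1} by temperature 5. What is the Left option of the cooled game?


Original game: {11 | -1} (a switch {a | b} with a > b).
Cooling by t (for t below the temperature (a - b)/2 = 6) taxes each move by t: {a | b} cooled by t is {a - t | b + t}.
Cooling amount: t = 5
Cooled Left option: 11 - 5 = 6
Cooled Right option: -1 + 5 = 4
Cooled game: {6 | 4}
Left option = 6

6


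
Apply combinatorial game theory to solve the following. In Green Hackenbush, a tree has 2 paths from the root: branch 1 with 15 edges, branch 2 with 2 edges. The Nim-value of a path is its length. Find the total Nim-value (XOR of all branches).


The tree has 2 branches from the ground vertex.
In Green Hackenbush, the Nim-value of a simple path of length k is k.
Branch 1: length 15, Nim-value = 15
Branch 2: length 2, Nim-value = 2
Total Nim-value = XOR of all branch values:
0 XOR 15 = 15
15 XOR 2 = 13
Nim-value of the tree = 13

13


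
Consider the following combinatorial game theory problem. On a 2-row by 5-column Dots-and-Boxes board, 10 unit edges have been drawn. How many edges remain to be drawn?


Grid: 2 x 5 boxes, i.e. 3 rows and 6 columns of dots.
Horizontal edges: (rows + 1) * cols = 3 * 5 = 15
Vertical edges: rows * (cols + 1) = 2 * 6 = 12
Total edges: 15 + 12 = 27
Edges drawn: 10
Remaining: 27 - 10 = 17

17


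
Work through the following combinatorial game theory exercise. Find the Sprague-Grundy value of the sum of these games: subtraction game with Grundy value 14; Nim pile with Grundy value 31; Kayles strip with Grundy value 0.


By the Sprague-Grundy theorem, the Grundy value of a sum of games is the XOR of individual Grundy values.
subtraction game: Grundy value = 14. Running XOR: 0 XOR 14 = 14
Nim pile: Grundy value = 31. Running XOR: 14 XOR 31 = 17
Kayles strip: Grundy value = 0. Running XOR: 17 XOR 0 = 17
The combined Grundy value is 17.

17


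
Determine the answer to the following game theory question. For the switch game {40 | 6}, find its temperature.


The game is {40 | 6}, a switch {a | b} with numbers a > b.
Cooling {a | b} by t gives {a - t | b + t}, which stops being hot when a - t = b + t, i.e. at t = (a - b)/2. So the temperature of a switch is (a - b)/2.
Temperature = (Left option - Right option) / 2
= (40 - (6)) / 2
= 34 / 2
= 17

17


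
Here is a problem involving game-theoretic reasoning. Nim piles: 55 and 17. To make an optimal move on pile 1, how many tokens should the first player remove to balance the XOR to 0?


Piles: 55 and 17
Current XOR: 55 XOR 17 = 38 (non-zero, so this is an N-position).
To make the XOR zero, we need to find a move that balances the piles.
For pile 1 (size 55): target = 55 XOR 38 = 17
We reduce pile 1 from 55 to 17.
Tokens removed: 55 - 17 = 38
Verification: 17 XOR 17 = 0

38


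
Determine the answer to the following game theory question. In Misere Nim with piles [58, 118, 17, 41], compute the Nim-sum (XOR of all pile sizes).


We need the XOR (exclusive or) of all pile sizes.
After XOR-ing pile 1 (size 58): 0 XOR 58 = 58
After XOR-ing pile 2 (size 118): 58 XOR 118 = 76
After XOR-ing pile 3 (size 17): 76 XOR 17 = 93
After XOR-ing pile 4 (size 41): 93 XOR 41 = 116
The Nim-value of this position is 116.

116


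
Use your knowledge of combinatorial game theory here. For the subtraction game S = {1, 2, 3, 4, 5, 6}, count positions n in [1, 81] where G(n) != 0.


Subtraction set S = {1, 2, 3, 4, 5, 6}, so G(n) = n mod 7.
G(n) = 0 when n is a multiple of 7.
Multiples of 7 in [1, 81]: 11
N-positions (nonzero Grundy) = 81 - 11 = 70

70


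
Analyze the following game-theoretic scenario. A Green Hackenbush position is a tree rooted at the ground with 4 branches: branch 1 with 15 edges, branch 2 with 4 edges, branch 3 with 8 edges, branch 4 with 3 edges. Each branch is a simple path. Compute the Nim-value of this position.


The tree has 4 branches from the ground vertex.
In Green Hackenbush, the Nim-value of a simple path of length k is k.
Branch 1: length 15, Nim-value = 15
Branch 2: length 4, Nim-value = 4
Branch 3: length 8, Nim-value = 8
Branch 4: length 3, Nim-value = 3
Total Nim-value = XOR of all branch values:
0 XOR 15 = 15
15 XOR 4 = 11
11 XOR 8 = 3
3 XOR 3 = 0
Nim-value of the tree = 0

0


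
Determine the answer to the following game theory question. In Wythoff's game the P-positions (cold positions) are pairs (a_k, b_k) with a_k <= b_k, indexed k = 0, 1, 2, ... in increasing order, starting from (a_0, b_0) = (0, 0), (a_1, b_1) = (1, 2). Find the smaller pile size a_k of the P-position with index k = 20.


By Wythoff's theorem, a_k = floor(k * phi) and b_k = floor(k * phi^2) = a_k + k, where phi = (1 + sqrt(5))/2 is the golden ratio.
phi = (1 + sqrt(5))/2 = 1.618034
k = 20
k * phi = 20 * 1.618034 = 32.360680
a_20 = floor(k * phi) = 32

32


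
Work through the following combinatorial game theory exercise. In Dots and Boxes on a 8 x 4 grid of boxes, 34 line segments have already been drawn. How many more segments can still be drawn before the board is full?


Grid: 8 x 4 boxes, i.e. 9 rows and 5 columns of dots.
Horizontal edges: (rows + 1) * cols = 9 * 4 = 36
Vertical edges: rows * (cols + 1) = 8 * 5 = 40
Total edges: 36 + 40 = 76
Edges drawn: 34
Remaining: 76 - 34 = 42

42


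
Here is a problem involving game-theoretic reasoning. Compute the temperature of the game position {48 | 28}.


The game is {48 | 28}, a switch {a | b} with numbers a > b.
Cooling {a | b} by t gives {a - t | b + t}, which stops being hot when a - t = b + t, i.e. at t = (a - b)/2. So the temperature of a switch is (a - b)/2.
Temperature = (Left option - Right option) / 2
= (48 - (28)) / 2
= 20 / 2
= 10

10


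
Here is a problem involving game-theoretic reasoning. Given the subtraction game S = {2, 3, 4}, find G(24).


The subtraction set is S = {2, 3, 4}.
G(k) = mex{ G(k - s) : s in S, s <= k }. We compute iteratively: G(0) = 0.
G(1) = mex({}) = 0
G(2) = mex({0}) = 1
G(3) = mex({0}) = 1
G(4) = mex({0, 1}) = 2
G(5) = mex({0, 1}) = 2
G(6) = mex({1, 2}) = 0
G(7) = mex({1, 2}) = 0
G(8) = mex({0, 2}) = 1
G(9) = mex({0, 2}) = 1
Observe that G(6)..G(9) = 0, 0, 1, 1 repeats G(0)..G(3) = 0, 0, 1, 1.
For k >= max(S) = 4, G(k) is determined by the previous 4 values G(k-4)..G(k-1); a window of 4 consecutive values has recurred shifted by 6, so by induction G(k + 6) = G(k) for all k >= 0: the sequence is periodic from the start with period 6.
One period: G(0..5) = 0, 0, 1, 1, 2, 2.
24 mod 6 = 0, so G(24) = G(0) = 0.

0


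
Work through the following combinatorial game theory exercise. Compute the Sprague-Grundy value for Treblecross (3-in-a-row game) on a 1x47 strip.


Treblecross: place X on empty cells; 3-in-a-row wins.
Playing within two cells of an existing X lets the opponent win at once, so sensible play treats the cells i-2..i+2 around each X as dead. The player left with no safe cell loses, so this is a normal-play take-away game on strips of safe cells.
Placing X at cell i (0-indexed) of a strip of k safe cells leaves independent strips of sizes max(0, i-2) and max(0, k-i-3). Hence G(k) = mex{ G(max(0,i-2)) XOR G(max(0,k-i-3)) : 0 <= i < k }, with G(0) = 0.
G(1): splits (0,0):0^0=0 -> mex({0}) = 1
G(2): splits (0,0):0^0=0 -> mex({0}) = 1
G(3): splits (0,0):0^0=0 -> mex({0}) = 1
G(4): splits (0,1):0^1=1 (0,0):0^0=0 -> mex({0, 1}) = 2
G(5): splits (0,2):0^1=1 (0,1):0^1=1 (0,0):0^0=0 -> mex({0, 1}) = 2
G(6) = mex({1}) = 0
G(7) = mex({0, 1, 2}) = 3
G(8) = mex({0, 1, 2}) = 3
G(9) = mex({0, 2}) = 1
G(10) = mex({0, 2, 3}) = 1
G(11) = mex({0, 3}) = 1
G(12) = mex({1, 3}) = 0
G(13) = mex({0, 1, 2, 3}) = 4
G(14) = mex({0, 1, 2}) = 3
G(15) = mex({0, 1, 2}) = 3
G(16) = mex({0, 1, 2, 4}) = 3
G(17) = mex({0, 1, 3, 4}) = 2
G(18) = mex({0, 1, 3, 4}) = 2
G(19) = mex({0, 1, 3, 5}) = 2
G(20) = mex({0, 1, 2, 3, 5}) = 4
G(21) = mex({0, 1, 2, 3, 5}) = 4
G(22) = mex({1, 2, 6}) = 0
G(23) = mex({0, 1, 2, 3, 4, 6}) = 5
G(24) = mex({0, 1, 2, 3, 4}) = 5
G(25) = mex({0, 1, 3, 4, 7}) = 2
G(26) = mex({0, 1, 3, 4, 5, 7}) = 2
G(27) = mex({0, 1, 3, 5}) = 2
G(28) = mex({0, 1, 2, 5}) = 3
G(29) = mex({0, 1, 2, 4, 5, 6}) = 3
G(30) = mex({1, 2, 4, 6}) = 0
G(31) = mex({0, 1, 2, 3, 4, 6}) = 5
G(32) = mex({1, 2, 3, 4, 7}) = 0
G(33) = mex({0, 3, 7}) = 1
G(34) = mex({0, 2, 3, 5, 7}) = 1
G(35) = mex({0, 2, 3, 5, 6}) = 1
G(36) = mex({0, 1, 2, 5, 6}) = 3
G(37) = mex({0, 1, 2, 4, 5, 6}) = 3
G(38) = mex({0, 1, 2, 4}) = 3
G(39) = mex({0, 1, 2, 3, 4, 7}) = 5
G(40) = mex({0, 1, 2, 3, 4, 5, 7}) = 6
G(41) = mex({0, 1, 2, 3, 5, 7}) = 4
G(42) = mex({0, 1, 2, 3, 5, 6, 7}) = 4
G(43) = mex({0, 2, 3, 5, 6}) = 1
G(44) = mex({1, 2, 3, 4, 5, 6}) = 0
G(45) = mex({0, 1, 2, 3, 4, 6, 7}) = 5
G(46) = mex({0, 1, 2, 3, 4, 7}) = 5
G(47) = mex({0, 1, 2, 3, 4, 5, 7}) = 6
Therefore G(47) = 6.

6


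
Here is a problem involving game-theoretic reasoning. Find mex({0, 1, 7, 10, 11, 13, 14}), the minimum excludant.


Set = {0, 1, 7, 10, 11, 13, 14}
0 is in the set.
1 is in the set.
2 is NOT in the set. This is the mex.
mex = 2

2


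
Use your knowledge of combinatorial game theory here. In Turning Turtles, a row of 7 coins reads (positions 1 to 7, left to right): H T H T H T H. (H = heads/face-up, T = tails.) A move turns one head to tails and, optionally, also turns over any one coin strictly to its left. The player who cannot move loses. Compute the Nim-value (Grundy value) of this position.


Coins: H T H T H T H
Key fact: a single head at position k behaves exactly like a Nim heap of size k (turning it to T and optionally flipping a coin at j < k corresponds to moving the heap from k to j, or to 0), and heads combine as a disjunctive sum (two heads at the same place would cancel, matching j XOR j = 0). So the Nim-value is the XOR of the 1-indexed positions of the heads.
Face-up positions (1-indexed): [1, 3, 5, 7]
XOR 0 with 1: 0 XOR 1 = 1
XOR 1 with 3: 1 XOR 3 = 2
XOR 2 with 5: 2 XOR 5 = 7
XOR 7 with 7: 7 XOR 7 = 0
Nim-value = 0

0


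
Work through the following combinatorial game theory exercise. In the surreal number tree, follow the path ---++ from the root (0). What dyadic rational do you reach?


Sign expansion: ---++
Rule: track bounds (lo, hi), initially (-inf, +inf). On '+', the current value becomes lo and we move to the simplest number in (value, hi): value + 1 if hi = +inf, otherwise the midpoint (value + hi)/2. On '-', the current value becomes hi and we move to value - 1 if lo = -inf, otherwise the midpoint (lo + value)/2.
Start at 0.
Step 1: sign = -, move left. Bounds: (-inf, 0). Value = -1
Step 2: sign = -, move left. Bounds: (-inf, -1). Value = -2
Step 3: sign = -, move left. Bounds: (-inf, -2). Value = -3
Step 4: sign = +, move right. Bounds: (-3, -2). Value = -5/2
Step 5: sign = +, move right. Bounds: (-5/2, -2). Value = -9/4
The surreal number with sign expansion ---++ is -9/4.

-9/4


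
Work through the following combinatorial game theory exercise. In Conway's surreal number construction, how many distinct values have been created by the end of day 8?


Day 0: {|} = 0 is born. Count = 1.
Day n: the number of surreal numbers born by day n is 2^(n+1) - 1.
By day 0: 2^1 - 1 = 1
By day 1: 2^2 - 1 = 3
By day 2: 2^3 - 1 = 7
By day 3: 2^4 - 1 = 15
By day 4: 2^5 - 1 = 31
By day 5: 2^6 - 1 = 63
By day 6: 2^7 - 1 = 127
By day 7: 2^8 - 1 = 255
By day 8: 2^9 - 1 = 511
By day 8: 511 surreal numbers.

511


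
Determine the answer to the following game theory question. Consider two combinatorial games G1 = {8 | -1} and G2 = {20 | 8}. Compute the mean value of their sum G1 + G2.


G1 = {8 | -1}, G2 = {20 | 8}
Each is a switch {a | b} with numbers a > b; its mean value is (a + b)/2, and mean value is additive over game sums: m(G1 + G2) = m(G1) + m(G2).
Mean of G1 = (8 + (-1))/2 = 7/2 = 7/2
Mean of G2 = (20 + (8))/2 = 28/2 = 14
Mean of G1 + G2 = 7/2 + 14 = 35/2

35/2


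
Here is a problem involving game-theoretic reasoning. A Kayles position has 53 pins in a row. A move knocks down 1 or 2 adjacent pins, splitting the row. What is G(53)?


Kayles: a move removes 1 or 2 adjacent pins from a contiguous row.
Removing pins from a row of k leaves two independent rows (a, b) with a + b = k - 1 (one pin) or a + b = k - 2 (two pins); an end removal gives a = 0.
By Sprague-Grundy, G(k) = mex{ G(a) XOR G(b) } over all these splits. G(0) = 0.
G(1): splits (0,0):0^0=0 -> mex({0}) = 1
G(2): splits (0,1):0^1=1 (0,0):0^0=0 -> mex({0, 1}) = 2
G(3): splits (0,2):0^2=2 (1,1):1^1=0 (0,1):0^1=1 -> mex({0, 1, 2}) = 3
G(4): splits (0,3):0^3=3 (1,2):1^2=3 (0,2):0^2=2 (1,1):1^1=0 -> mex({0, 2, 3}) = 1
G(5): splits (0,4):0^1=1 (1,3):1^3=2 (2,2):2^2=0 (0,3):0^3=3 (1,2):1^2=3 -> mex({0, 1, 2, 3}) = 4
G(6) = mex({0, 1, 2, 4}) = 3
G(7) = mex({0, 1, 3, 4, 5}) = 2
G(8) = mex({0, 2, 3, 5, 6}) = 1
G(9) = mex({0, 1, 2, 3, 6, 7}) = 4
G(10) = mex({0, 1, 3, 4, 5, 7}) = 2
G(11) = mex({0, 1, 2, 3, 4, 5}) = 6
G(12) = mex({0, 1, 2, 3, 5, 6, 7}) = 4
G(13) = mex({0, 2, 3, 4, 6, 7}) = 1
G(14) = mex({0, 1, 4, 5, 6, 7}) = 2
G(15) = mex({0, 1, 2, 3, 4, 5, 6}) = 7
G(16) = mex({0, 2, 3, 5, 6, 7}) = 1
G(17) = mex({0, 1, 2, 3, 5, 6, 7}) = 4
G(18) = mex({0, 1, 2, 4, 5, 6}) = 3
G(19) = mex({0, 1, 3, 4, 5, 7}) = 2
G(20) = mex({0, 2, 3, 4, 5, 6, 7}) = 1
G(21) = mex({0, 1, 2, 3, 5, 6, 7}) = 4
G(22) = mex({0, 1, 2, 3, 4, 5, 7}) = 6
G(23) = mex({0, 1, 2, 3, 4, 5, 6}) = 7
G(24) = mex({0, 1, 2, 3, 5, 6, 7}) = 4
G(25) = mex({0, 2, 3, 4, 6, 7}) = 1
G(26) = mex({0, 1, 3, 4, 5, 6, 7}) = 2
G(27) = mex({0, 1, 2, 3, 4, 5, 6, 7}) = 8
G(28) = mex({0, 1, 2, 3, 4, 6, 7, 8}) = 5
G(29) = mex({0, 1, 2, 3, 5, 6, 7, 8, 9}) = 4
G(30) = mex({0, 1, 2, 3, 4, 5, 6, 9, 10}) = 7
G(31) = mex({0, 1, 3, 4, 5, 7, 10, 11}) = 2
G(32) = mex({0, 2, 3, 4, 5, 6, 7, 9, 11}) = 1
G(33) = mex({0, 1, 2, 3, 4, 5, 6, 7, 9, 12}) = 8
G(34) = mex({0, 1, 2, 3, 4, 5, 7, 8, 11, 12}) = 6
G(35) = mex({0, 1, 2, 3, 4, 5, 6, 8, 9, 10, 11}) = 7
G(36) = mex({0, 1, 2, 3, 5, 6, 7, 9, 10}) = 4
G(37) = mex({0, 2, 3, 4, 6, 7, 9, 10, 11, 12}) = 1
G(38) = mex({0, 1, 3, 4, 5, 6, 7, 9, 10, 11, 12}) = 2
G(39) = mex({0, 1, 2, 4, 5, 6, 7, 9, 10, 12, 14}) = 3
G(40) = mex({0, 2, 3, 4, 6, 7, 11, 12, 14}) = 1
G(41) = mex({0, 1, 2, 3, 5, 6, 7, 9, 10, 11, 12}) = 4
G(42) = mex({0, 1, 2, 3, 4, 5, 6, 9, 10}) = 7
G(43) = mex({0, 1, 3, 4, 5, 7, 9, 10, 12, 15}) = 2
G(44) = mex({0, 2, 3, 4, 5, 6, 7, 9, 10, 12, 15}) = 1
G(45) = mex({0, 1, 2, 3, 4, 5, 6, 7, 9, 10, 12, 14}) = 8
G(46) = mex({0, 1, 3, 4, 5, 7, 8, 11, 12, 14}) = 2
G(47) = mex({0, 1, 2, 3, 4, 5, 6, 8, 9, 10, 11, 12}) = 7
G(48) = mex({0, 1, 2, 3, 5, 6, 7, 9, 10}) = 4
G(49) = mex({0, 2, 3, 4, 6, 7, 9, 10, 11, 12, 15}) = 1
G(50) = mex({0, 1, 4, 5, 6, 7, 9, 11, 12, 14, 15}) = 2
G(51) = mex({0, 1, 2, 3, 4, 5, 6, 7, 9, 12, 14, 15}) = 8
G(52) = mex({0, 2, 3, 4, 5, 6, 7, 8, 11, 12, 15}) = 1
G(53) = mex({0, 1, 2, 3, 5, 6, 7, 8, 9, 10, 11, 12}) = 4
Therefore G(53) = 4.

4


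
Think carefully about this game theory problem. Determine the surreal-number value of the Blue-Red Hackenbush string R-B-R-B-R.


Edges (from ground): R-B-R-B-R
By Berlekamp's sign-expansion rule, a Blue-Red Hackenbush stalk has the value of the surreal number whose sign sequence is the edge sequence with B -> + and R -> -.
Sign sequence: -+-+-
Trace the sign expansion in the surreal number tree, starting from 0:
Edge 1: R (sign -) -> bounds (-inf, 0), value = -1
Edge 2: B (sign +) -> bounds (-1, 0), value = -1/2
Edge 3: R (sign -) -> bounds (-1, -1/2), value = -3/4
Edge 4: B (sign +) -> bounds (-3/4, -1/2), value = -5/8
Edge 5: R (sign -) -> bounds (-3/4, -5/8), value = -11/16
Game value = -11/16

-11/16


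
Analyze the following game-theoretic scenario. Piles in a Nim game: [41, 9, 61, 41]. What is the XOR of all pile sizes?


We need the XOR (exclusive or) of all pile sizes.
After XOR-ing pile 1 (size 41): 0 XOR 41 = 41
After XOR-ing pile 2 (size 9): 41 XOR 9 = 32
After XOR-ing pile 3 (size 61): 32 XOR 61 = 29
After XOR-ing pile 4 (size 41): 29 XOR 41 = 52
The Nim-value of this position is 52.

52


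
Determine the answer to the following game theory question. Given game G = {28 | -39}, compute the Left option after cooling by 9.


Original game: {28 | -39} (a switch {a | b} with a > b).
Cooling by t (for t below the temperature (a - b)/2 = 67/2) taxes each move by t: {a | b} cooled by t is {a - t | b + t}.
Cooling amount: t = 9
Cooled Left option: 28 - 9 = 19
Cooled Right option: -39 + 9 = -30
Cooled game: {19 | -30}
Left option = 19

19


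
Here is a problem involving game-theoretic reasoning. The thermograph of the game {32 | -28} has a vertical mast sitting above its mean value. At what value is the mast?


Game = {32 | -28}, a switch {a | b} with numbers a > b.
Its thermograph has left wall a - t and right wall b + t, which meet at t = (a - b)/2, where both equal (a + b)/2. So the mast (mean value) is at (a + b)/2.
Mean = (32 + (-28))/2 = 4/2 = 2

2


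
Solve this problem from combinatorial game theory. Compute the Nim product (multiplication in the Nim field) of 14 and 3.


Nim multiplication is bilinear over XOR: (u XOR v) * w = (u*w) XOR (v*w).
So we split each operand into its bit components and XOR the pairwise Nim products.
14 = 2 + 4 + 8 (as XOR of powers of 2).
3 = 1 + 2 (as XOR of powers of 2).
Using the standard Nim-product table on single bits:
  2*2 = 3,   2*4 = 8,   2*8 = 12,
  4*4 = 6,   4*8 = 11,  8*8 = 13,
and  1*x = x (identity), k*l = l*k (commutative).
Pairwise Nim products:
  2 * 1 = 2
  2 * 2 = 3
  4 * 1 = 4
  4 * 2 = 8
  8 * 1 = 8
  8 * 2 = 12
XOR them: 2 XOR 3 XOR 4 XOR 8 XOR 8 XOR 12 = 9.
Result: 14 * 3 = 9 (in Nim).

9


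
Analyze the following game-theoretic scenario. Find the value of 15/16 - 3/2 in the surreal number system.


x = 15/16, y = 3/2
Converting to common denominator: 16
x = 15/16, y = 24/16
x - y = 15/16 - 3/2 = -9/16

-9/16


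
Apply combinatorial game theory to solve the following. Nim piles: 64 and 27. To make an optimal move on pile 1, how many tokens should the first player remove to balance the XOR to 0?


Piles: 64 and 27
Current XOR: 64 XOR 27 = 91 (non-zero, so this is an N-position).
To make the XOR zero, we need to find a move that balances the piles.
For pile 1 (size 64): target = 64 XOR 91 = 27
We reduce pile 1 from 64 to 27.
Tokens removed: 64 - 27 = 37
Verification: 27 XOR 27 = 0

37


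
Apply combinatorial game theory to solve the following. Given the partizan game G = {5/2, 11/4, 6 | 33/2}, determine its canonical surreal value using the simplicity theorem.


Left options: {5/2, 11/4, 6}, max = 6
Right options: {33/2}, min = 33/2
All options are numbers and max(Left) < min(Right), so by the simplicity theorem the value is the simplest (earliest-born) number strictly between 6 and 33/2.
Integers 7 through 16 all lie strictly between 6 and 33/2.
Among integers, the simplest (lowest birthday = smallest |n|; 0 is born on day 0, +-n on day n) is 7.
No non-integer in the interval can be simpler: if x is a non-integer in the interval, then floor(x) or ceil(x) also lies in the interval (the interval contains an integer), and both are proper prefixes of x's sign expansion, i.e. born earlier. So the game value is 7.
Game value = 7

7


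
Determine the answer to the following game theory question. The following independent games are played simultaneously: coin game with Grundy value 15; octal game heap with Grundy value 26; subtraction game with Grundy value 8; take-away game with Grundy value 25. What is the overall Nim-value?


By the Sprague-Grundy theorem, the Grundy value of a sum of games is the XOR of individual Grundy values.
coin game: Grundy value = 15. Running XOR: 0 XOR 15 = 15
octal game heap: Grundy value = 26. Running XOR: 15 XOR 26 = 21
subtraction game: Grundy value = 8. Running XOR: 21 XOR 8 = 29
take-away game: Grundy value = 25. Running XOR: 29 XOR 25 = 4
The combined Grundy value is 4.

4


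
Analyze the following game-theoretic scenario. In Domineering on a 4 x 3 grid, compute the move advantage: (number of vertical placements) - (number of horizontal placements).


Board is 4 x 3 (rows x cols).
Left (vertical) placements: (rows-1) * cols = 3 * 3 = 9
Right (horizontal) placements: rows * (cols-1) = 4 * 2 = 8
Advantage = Left - Right = 9 - 8 = 1

1


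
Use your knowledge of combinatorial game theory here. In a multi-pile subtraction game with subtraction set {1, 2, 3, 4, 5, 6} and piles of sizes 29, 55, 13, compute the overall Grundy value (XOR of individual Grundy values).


Subtraction set: {1, 2, 3, 4, 5, 6}
For this subtraction set, G(n) = n mod 7 (period = max + 1 = 7).
Pile 1 (size 29): G(29) = 29 mod 7 = 1
Pile 2 (size 55): G(55) = 55 mod 7 = 6
Pile 3 (size 13): G(13) = 13 mod 7 = 6
Total Grundy value = XOR of all: 1 XOR 6 XOR 6 = 1

1


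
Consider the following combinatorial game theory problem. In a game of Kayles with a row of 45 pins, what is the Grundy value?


Kayles: a move removes 1 or 2 adjacent pins from a contiguous row.
Removing pins from a row of k leaves two independent rows (a, b) with a + b = k - 1 (one pin) or a + b = k - 2 (two pins); an end removal gives a = 0.
By Sprague-Grundy, G(k) = mex{ G(a) XOR G(b) } over all these splits. G(0) = 0.
G(1): splits (0,0):0^0=0 -> mex({0}) = 1
G(2): splits (0,1):0^1=1 (0,0):0^0=0 -> mex({0, 1}) = 2
G(3): splits (0,2):0^2=2 (1,1):1^1=0 (0,1):0^1=1 -> mex({0, 1, 2}) = 3
G(4): splits (0,3):0^3=3 (1,2):1^2=3 (0,2):0^2=2 (1,1):1^1=0 -> mex({0, 2, 3}) = 1
G(5): splits (0,4):0^1=1 (1,3):1^3=2 (2,2):2^2=0 (0,3):0^3=3 (1,2):1^2=3 -> mex({0, 1, 2, 3}) = 4
G(6) = mex({0, 1, 2, 4}) = 3
G(7) = mex({0, 1, 3, 4, 5}) = 2
G(8) = mex({0, 2, 3, 5, 6}) = 1
G(9) = mex({0, 1, 2, 3, 6, 7}) = 4
G(10) = mex({0, 1, 3, 4, 5, 7}) = 2
G(11) = mex({0, 1, 2, 3, 4, 5}) = 6
G(12) = mex({0, 1, 2, 3, 5, 6, 7}) = 4
G(13) = mex({0, 2, 3, 4, 6, 7}) = 1
G(14) = mex({0, 1, 4, 5, 6, 7}) = 2
G(15) = mex({0, 1, 2, 3, 4, 5, 6}) = 7
G(16) = mex({0, 2, 3, 5, 6, 7}) = 1
G(17) = mex({0, 1, 2, 3, 5, 6, 7}) = 4
G(18) = mex({0, 1, 2, 4, 5, 6}) = 3
G(19) = mex({0, 1, 3, 4, 5, 7}) = 2
G(20) = mex({0, 2, 3, 4, 5, 6, 7}) = 1
G(21) = mex({0, 1, 2, 3, 5, 6, 7}) = 4
G(22) = mex({0, 1, 2, 3, 4, 5, 7}) = 6
G(23) = mex({0, 1, 2, 3, 4, 5, 6}) = 7
G(24) = mex({0, 1, 2, 3, 5, 6, 7}) = 4
G(25) = mex({0, 2, 3, 4, 6, 7}) = 1
G(26) = mex({0, 1, 3, 4, 5, 6, 7}) = 2
G(27) = mex({0, 1, 2, 3, 4, 5, 6, 7}) = 8
G(28) = mex({0, 1, 2, 3, 4, 6, 7, 8}) = 5
G(29) = mex({0, 1, 2, 3, 5, 6, 7, 8, 9}) = 4
G(30) = mex({0, 1, 2, 3, 4, 5, 6, 9, 10}) = 7
G(31) = mex({0, 1, 3, 4, 5, 7, 10, 11}) = 2
G(32) = mex({0, 2, 3, 4, 5, 6, 7, 9, 11}) = 1
G(33) = mex({0, 1, 2, 3, 4, 5, 6, 7, 9, 12}) = 8
G(34) = mex({0, 1, 2, 3, 4, 5, 7, 8, 11, 12}) = 6
G(35) = mex({0, 1, 2, 3, 4, 5, 6, 8, 9, 10, 11}) = 7
G(36) = mex({0, 1, 2, 3, 5, 6, 7, 9, 10}) = 4
G(37) = mex({0, 2, 3, 4, 6, 7, 9, 10, 11, 12}) = 1
G(38) = mex({0, 1, 3, 4, 5, 6, 7, 9, 10, 11, 12}) = 2
G(39) = mex({0, 1, 2, 4, 5, 6, 7, 9, 10, 12, 14}) = 3
G(40) = mex({0, 2, 3, 4, 6, 7, 11, 12, 14}) = 1
G(41) = mex({0, 1, 2, 3, 5, 6, 7, 9, 10, 11, 12}) = 4
G(42) = mex({0, 1, 2, 3, 4, 5, 6, 9, 10}) = 7
G(43) = mex({0, 1, 3, 4, 5, 7, 9, 10, 12, 15}) = 2
G(44) = mex({0, 2, 3, 4, 5, 6, 7, 9, 10, 12, 15}) = 1
G(45) = mex({0, 1, 2, 3, 4, 5, 6, 7, 9, 10, 12, 14}) = 8
Therefore G(45) = 8.

8


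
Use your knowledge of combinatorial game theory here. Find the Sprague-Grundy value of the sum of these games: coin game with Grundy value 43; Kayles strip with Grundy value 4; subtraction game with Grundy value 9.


By the Sprague-Grundy theorem, the Grundy value of a sum of games is the XOR of individual Grundy values.
coin game: Grundy value = 43. Running XOR: 0 XOR 43 = 43
Kayles strip: Grundy value = 4. Running XOR: 43 XOR 4 = 47
subtraction game: Grundy value = 9. Running XOR: 47 XOR 9 = 38
The combined Grundy value is 38.

38


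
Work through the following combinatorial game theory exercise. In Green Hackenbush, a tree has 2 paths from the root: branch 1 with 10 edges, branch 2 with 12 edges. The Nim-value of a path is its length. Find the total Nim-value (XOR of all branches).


The tree has 2 branches from the ground vertex.
In Green Hackenbush, the Nim-value of a simple path of length k is k.
Branch 1: length 10, Nim-value = 10
Branch 2: length 12, Nim-value = 12
Total Nim-value = XOR of all branch values:
0 XOR 10 = 10
10 XOR 12 = 6
Nim-value of the tree = 6

6


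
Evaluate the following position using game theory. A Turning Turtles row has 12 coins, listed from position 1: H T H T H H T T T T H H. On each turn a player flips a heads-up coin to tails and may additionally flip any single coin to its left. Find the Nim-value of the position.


Coins: H T H T H H T T T T H H
Key fact: a single head at position k behaves exactly like a Nim heap of size k (turning it to T and optionally flipping a coin at j < k corresponds to moving the heap from k to j, or to 0), and heads combine as a disjunctive sum (two heads at the same place would cancel, matching j XOR j = 0). So the Nim-value is the XOR of the 1-indexed positions of the heads.
Face-up positions (1-indexed): [1, 3, 5, 6, 11, 12]
XOR 0 with 1: 0 XOR 1 = 1
XOR 1 with 3: 1 XOR 3 = 2
XOR 2 with 5: 2 XOR 5 = 7
XOR 7 with 6: 7 XOR 6 = 1
XOR 1 with 11: 1 XOR 11 = 10
XOR 10 with 12: 10 XOR 12 = 6
Nim-value = 6

6


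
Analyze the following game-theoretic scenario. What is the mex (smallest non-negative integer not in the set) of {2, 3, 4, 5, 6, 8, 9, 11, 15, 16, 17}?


Set = {2, 3, 4, 5, 6, 8, 9, 11, 15, 16, 17}
0 is NOT in the set. This is the mex.
mex = 0

0


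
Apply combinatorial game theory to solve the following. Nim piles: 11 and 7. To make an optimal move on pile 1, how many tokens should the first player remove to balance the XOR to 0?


Piles: 11 and 7
Current XOR: 11 XOR 7 = 12 (non-zero, so this is an N-position).
To make the XOR zero, we need to find a move that balances the piles.
For pile 1 (size 11): target = 11 XOR 12 = 7
We reduce pile 1 from 11 to 7.
Tokens removed: 11 - 7 = 4
Verification: 7 XOR 7 = 0

4


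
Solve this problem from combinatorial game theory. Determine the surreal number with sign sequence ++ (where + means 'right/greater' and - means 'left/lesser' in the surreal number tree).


Sign expansion: ++
Rule: track bounds (lo, hi), initially (-inf, +inf). On '+', the current value becomes lo and we move to the simplest number in (value, hi): value + 1 if hi = +inf, otherwise the midpoint (value + hi)/2. On '-', the current value becomes hi and we move to value - 1 if lo = -inf, otherwise the midpoint (lo + value)/2.
Start at 0.
Step 1: sign = +, move right. Bounds: (0, +inf). Value = 1
Step 2: sign = +, move right. Bounds: (1, +inf). Value = 2
The surreal number with sign expansion ++ is 2.

2


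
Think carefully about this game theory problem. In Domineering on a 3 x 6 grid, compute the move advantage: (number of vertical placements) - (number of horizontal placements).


Board is 3 x 6 (rows x cols).
Left (vertical) placements: (rows-1) * cols = 2 * 6 = 12
Right (horizontal) placements: rows * (cols-1) = 3 * 5 = 15
Advantage = Left - Right = 12 - 15 = -3

-3


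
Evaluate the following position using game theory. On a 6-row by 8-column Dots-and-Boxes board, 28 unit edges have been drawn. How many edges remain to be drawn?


Grid: 6 x 8 boxes, i.e. 7 rows and 9 columns of dots.
Horizontal edges: (rows + 1) * cols = 7 * 8 = 56
Vertical edges: rows * (cols + 1) = 6 * 9 = 54
Total edges: 56 + 54 = 110
Edges drawn: 28
Remaining: 110 - 28 = 82

82


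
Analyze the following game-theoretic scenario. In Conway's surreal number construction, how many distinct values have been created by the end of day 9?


Day 0: {|} = 0 is born. Count = 1.
Day n: the number of surreal numbers born by day n is 2^(n+1) - 1.
By day 0: 2^1 - 1 = 1
By day 1: 2^2 - 1 = 3
By day 2: 2^3 - 1 = 7
By day 3: 2^4 - 1 = 15
By day 4: 2^5 - 1 = 31
By day 5: 2^6 - 1 = 63
By day 6: 2^7 - 1 = 127
By day 7: 2^8 - 1 = 255
By day 8: 2^9 - 1 = 511
By day 9: 2^10 - 1 = 1023
By day 9: 1023 surreal numbers.

1023


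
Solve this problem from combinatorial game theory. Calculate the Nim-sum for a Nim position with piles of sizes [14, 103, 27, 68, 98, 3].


We need the XOR (exclusive or) of all pile sizes.
After XOR-ing pile 1 (size 14): 0 XOR 14 = 14
After XOR-ing pile 2 (size 103): 14 XOR 103 = 105
After XOR-ing pile 3 (size 27): 105 XOR 27 = 114
After XOR-ing pile 4 (size 68): 114 XOR 68 = 54
After XOR-ing pile 5 (size 98): 54 XOR 98 = 84
After XOR-ing pile 6 (size 3): 84 XOR 3 = 87
The Nim-value of this position is 87.

87


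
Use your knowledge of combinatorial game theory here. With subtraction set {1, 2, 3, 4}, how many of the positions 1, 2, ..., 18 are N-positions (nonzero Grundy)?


Subtraction set S = {1, 2, 3, 4}, so G(n) = n mod 5.
G(n) = 0 when n is a multiple of 5.
Multiples of 5 in [1, 18]: 3
N-positions (nonzero Grundy) = 18 - 3 = 15

15


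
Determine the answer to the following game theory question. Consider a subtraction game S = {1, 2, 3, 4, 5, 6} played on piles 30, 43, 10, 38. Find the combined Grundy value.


Subtraction set: {1, 2, 3, 4, 5, 6}
For this subtraction set, G(n) = n mod 7 (period = max + 1 = 7).
Pile 1 (size 30): G(30) = 30 mod 7 = 2
Pile 2 (size 43): G(43) = 43 mod 7 = 1
Pile 3 (size 10): G(10) = 10 mod 7 = 3
Pile 4 (size 38): G(38) = 38 mod 7 = 3
Total Grundy value = XOR of all: 2 XOR 1 XOR 3 XOR 3 = 3

3


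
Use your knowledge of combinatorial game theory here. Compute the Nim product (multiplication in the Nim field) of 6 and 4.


Nim multiplication is bilinear over XOR: (u XOR v) * w = (u*w) XOR (v*w).
So we split each operand into its bit components and XOR the pairwise Nim products.
6 = 2 + 4 (as XOR of powers of 2).
4 = 4 (as XOR of powers of 2).
Using the standard Nim-product table on single bits:
  2*2 = 3,   2*4 = 8,   2*8 = 12,
  4*4 = 6,   4*8 = 11,  8*8 = 13,
and  1*x = x (identity), k*l = l*k (commutative).
Pairwise Nim products:
  2 * 4 = 8
  4 * 4 = 6
XOR them: 8 XOR 6 = 14.
Result: 6 * 4 = 14 (in Nim).

14


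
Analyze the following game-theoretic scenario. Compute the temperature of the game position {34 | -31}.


The game is {34 | -31}, a switch {a | b} with numbers a > b.
Cooling {a | b} by t gives {a - t | b + t}, which stops being hot when a - t = b + t, i.e. at t = (a - b)/2. So the temperature of a switch is (a - b)/2.
Temperature = (Left option - Right option) / 2
= (34 - (-31)) / 2
= 65 / 2
= 65/2

65/2


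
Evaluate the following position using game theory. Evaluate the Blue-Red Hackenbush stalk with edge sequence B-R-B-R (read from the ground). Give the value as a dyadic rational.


Edges (from ground): B-R-B-R
By Berlekamp's sign-expansion rule, a Blue-Red Hackenbush stalk has the value of the surreal number whose sign sequence is the edge sequence with B -> + and R -> -.
Sign sequence: +-+-
Trace the sign expansion in the surreal number tree, starting from 0:
Edge 1: B (sign +) -> bounds (0, +inf), value = 1
Edge 2: R (sign -) -> bounds (0, 1), value = 1/2
Edge 3: B (sign +) -> bounds (1/2, 1), value = 3/4
Edge 4: R (sign -) -> bounds (1/2, 3/4), value = 5/8
Game value = 5/8

5/8


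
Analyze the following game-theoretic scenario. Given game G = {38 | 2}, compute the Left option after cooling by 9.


Original game: {38 | 2} (a switch {a | b} with a > b).
Cooling by t (for t below the temperature (a - b)/2 = 18) taxes each move by t: {a | b} cooled by t is {a - t | b + t}.
Cooling amount: t = 9
Cooled Left option: 38 - 9 = 29
Cooled Right option: 2 + 9 = 11
Cooled game: {29 | 11}
Left option = 29

29


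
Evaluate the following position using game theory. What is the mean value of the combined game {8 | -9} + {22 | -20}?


G1 = {8 | -9}, G2 = {22 | -20}
Each is a switch {a | b} with numbers a > b; its mean value is (a + b)/2, and mean value is additive over game sums: m(G1 + G2) = m(G1) + m(G2).
Mean of G1 = (8 + (-9))/2 = -1/2 = -1/2
Mean of G2 = (22 + (-20))/2 = 2/2 = 1
Mean of G1 + G2 = -1/2 + 1 = 1/2

1/2


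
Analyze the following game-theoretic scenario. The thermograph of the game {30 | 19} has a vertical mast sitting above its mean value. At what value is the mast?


Game = {30 | 19}, a switch {a | b} with numbers a > b.
Its thermograph has left wall a - t and right wall b + t, which meet at t = (a - b)/2, where both equal (a + b)/2. So the mast (mean value) is at (a + b)/2.
Mean = (30 + (19))/2 = 49/2 = 49/2

49/2


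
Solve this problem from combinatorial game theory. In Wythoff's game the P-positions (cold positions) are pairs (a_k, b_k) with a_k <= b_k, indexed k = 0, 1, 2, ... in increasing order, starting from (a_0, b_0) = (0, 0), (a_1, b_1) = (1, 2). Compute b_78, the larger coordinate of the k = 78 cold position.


By Wythoff's theorem, a_k = floor(k * phi) and b_k = floor(k * phi^2) = a_k + k, where phi = (1 + sqrt(5))/2 is the golden ratio.
phi = (1 + sqrt(5))/2 = 1.618034
phi^2 = phi + 1 = 2.618034
k = 78
k * phi^2 = 78 * 2.618034 = 204.206651
b_78 = floor(k * phi^2) = 204 (check: a_78 + k = 126 + 78 = 204)

204


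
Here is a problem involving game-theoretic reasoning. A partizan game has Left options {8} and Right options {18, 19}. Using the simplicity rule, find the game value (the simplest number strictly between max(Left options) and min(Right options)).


Left options: {8}, max = 8
Right options: {18, 19}, min = 18
All options are numbers and max(Left) < min(Right), so by the simplicity theorem the value is the simplest (earliest-born) number strictly between 8 and 18.
Integers 9 through 17 all lie strictly between 8 and 18.
Among integers, the simplest (lowest birthday = smallest |n|; 0 is born on day 0, +-n on day n) is 9.
No non-integer in the interval can be simpler: if x is a non-integer in the interval, then floor(x) or ceil(x) also lies in the interval (the interval contains an integer), and both are proper prefixes of x's sign expansion, i.e. born earlier. So the game value is 9.
Game value = 9

9


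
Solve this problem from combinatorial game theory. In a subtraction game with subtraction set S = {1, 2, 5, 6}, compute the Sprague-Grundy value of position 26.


The subtraction set is S = {1, 2, 5, 6}.
G(k) = mex{ G(k - s) : s in S, s <= k }. We compute iteratively: G(0) = 0.
G(1) = mex({0}) = 1
G(2) = mex({0, 1}) = 2
G(3) = mex({1, 2}) = 0
G(4) = mex({0, 2}) = 1
G(5) = mex({0, 1}) = 2
G(6) = mex({0, 1, 2}) = 3
G(7) = mex({1, 2, 3}) = 0
G(8) = mex({0, 2, 3}) = 1
G(9) = mex({0, 1}) = 2
G(10) = mex({1, 2}) = 0
G(11) = mex({0, 2, 3}) = 1
G(12) = mex({0, 1, 3}) = 2
Observe that G(7)..G(12) = 0, 1, 2, 0, 1, 2 repeats G(0)..G(5) = 0, 1, 2, 0, 1, 2.
For k >= max(S) = 6, G(k) is determined by the previous 6 values G(k-6)..G(k-1); a window of 6 consecutive values has recurred shifted by 7, so by induction G(k + 7) = G(k) for all k >= 0: the sequence is periodic from the start with period 7.
One period: G(0..6) = 0, 1, 2, 0, 1, 2, 3.
26 mod 7 = 5, so G(26) = G(5) = 2.

2


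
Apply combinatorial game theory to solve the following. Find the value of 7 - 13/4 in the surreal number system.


x = 7, y = 13/4
Converting to common denominator: 4
x = 28/4, y = 13/4
x - y = 7 - 13/4 = 15/4

15/4


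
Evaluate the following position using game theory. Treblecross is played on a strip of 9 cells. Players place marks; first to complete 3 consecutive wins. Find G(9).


Treblecross: place X on empty cells; 3-in-a-row wins.
Playing within two cells of an existing X lets the opponent win at once, so sensible play treats the cells i-2..i+2 around each X as dead. The player left with no safe cell loses, so this is a normal-play take-away game on strips of safe cells.
Placing X at cell i (0-indexed) of a strip of k safe cells leaves independent strips of sizes max(0, i-2) and max(0, k-i-3). Hence G(k) = mex{ G(max(0,i-2)) XOR G(max(0,k-i-3)) : 0 <= i < k }, with G(0) = 0.
G(1): splits (0,0):0^0=0 -> mex({0}) = 1
G(2): splits (0,0):0^0=0 -> mex({0}) = 1
G(3): splits (0,0):0^0=0 -> mex({0}) = 1
G(4): splits (0,1):0^1=1 (0,0):0^0=0 -> mex({0, 1}) = 2
G(5): splits (0,2):0^1=1 (0,1):0^1=1 (0,0):0^0=0 -> mex({0, 1}) = 2
G(6) = mex({1}) = 0
G(7) = mex({0, 1, 2}) = 3
G(8) = mex({0, 1, 2}) = 3
G(9) = mex({0, 2}) = 1
Therefore G(9) = 1.

1


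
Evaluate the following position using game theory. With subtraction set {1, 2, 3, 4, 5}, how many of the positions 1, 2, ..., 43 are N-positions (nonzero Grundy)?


Subtraction set S = {1, 2, 3, 4, 5}, so G(n) = n mod 6.
G(n) = 0 when n is a multiple of 6.
Multiples of 6 in [1, 43]: 7
N-positions (nonzero Grundy) = 43 - 7 = 36

36


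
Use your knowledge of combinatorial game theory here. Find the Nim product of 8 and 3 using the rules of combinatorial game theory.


Nim multiplication is bilinear over XOR: (u XOR v) * w = (u*w) XOR (v*w).
So we split each operand into its bit components and XOR the pairwise Nim products.
8 = 8 (as XOR of powers of 2).
3 = 1 + 2 (as XOR of powers of 2).
Using the standard Nim-product table on single bits:
  2*2 = 3,   2*4 = 8,   2*8 = 12,
  4*4 = 6,   4*8 = 11,  8*8 = 13,
and  1*x = x (identity), k*l = l*k (commutative).
Pairwise Nim products:
  8 * 1 = 8
  8 * 2 = 12
XOR them: 8 XOR 12 = 4.
Result: 8 * 3 = 4 (in Nim).

4


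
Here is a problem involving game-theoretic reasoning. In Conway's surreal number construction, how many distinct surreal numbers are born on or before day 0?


Day 0: {|} = 0 is born. Count = 1.
Day n: the number of surreal numbers born by day n is 2^(n+1) - 1.
By day 0: 2^1 - 1 = 1
By day 0: 1 surreal numbers.

1


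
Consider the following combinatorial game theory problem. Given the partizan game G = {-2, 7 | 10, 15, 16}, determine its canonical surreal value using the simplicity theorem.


Left options: {-2, 7}, max = 7
Right options: {10, 15, 16}, min = 10
All options are numbers and max(Left) < min(Right), so by the simplicity theorem the value is the simplest (earliest-born) number strictly between 7 and 10.
Integers 8 through 9 all lie strictly between 7 and 10.
Among integers, the simplest (lowest birthday = smallest |n|; 0 is born on day 0, +-n on day n) is 8.
No non-integer in the interval can be simpler: if x is a non-integer in the interval, then floor(x) or ceil(x) also lies in the interval (the interval contains an integer), and both are proper prefixes of x's sign expansion, i.e. born earlier. So the game value is 8.
Game value = 8

8


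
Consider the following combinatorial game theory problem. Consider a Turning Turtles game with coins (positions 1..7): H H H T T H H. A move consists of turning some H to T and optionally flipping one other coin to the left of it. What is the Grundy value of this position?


Coins: H H H T T H H
Key fact: a single head at position k behaves exactly like a Nim heap of size k (turning it to T and optionally flipping a coin at j < k corresponds to moving the heap from k to j, or to 0), and heads combine as a disjunctive sum (two heads at the same place would cancel, matching j XOR j = 0). So the Nim-value is the XOR of the 1-indexed positions of the heads.
Face-up positions (1-indexed): [1, 2, 3, 6, 7]
XOR 0 with 1: 0 XOR 1 = 1
XOR 1 with 2: 1 XOR 2 = 3
XOR 3 with 3: 3 XOR 3 = 0
XOR 0 with 6: 0 XOR 6 = 6
XOR 6 with 7: 6 XOR 7 = 1
Nim-value = 1

1
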